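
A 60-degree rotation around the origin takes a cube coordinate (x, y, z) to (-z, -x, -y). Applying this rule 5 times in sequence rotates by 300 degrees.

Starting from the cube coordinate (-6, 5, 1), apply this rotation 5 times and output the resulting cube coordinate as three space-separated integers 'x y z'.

Answer: -5 -1 6

Derivation:
Start: (-6, 5, 1)
Step 1: (-6, 5, 1) -> (-(1), -(-6), -(5)) = (-1, 6, -5)
Step 2: (-1, 6, -5) -> (-(-5), -(-1), -(6)) = (5, 1, -6)
Step 3: (5, 1, -6) -> (-(-6), -(5), -(1)) = (6, -5, -1)
Step 4: (6, -5, -1) -> (-(-1), -(6), -(-5)) = (1, -6, 5)
Step 5: (1, -6, 5) -> (-(5), -(1), -(-6)) = (-5, -1, 6)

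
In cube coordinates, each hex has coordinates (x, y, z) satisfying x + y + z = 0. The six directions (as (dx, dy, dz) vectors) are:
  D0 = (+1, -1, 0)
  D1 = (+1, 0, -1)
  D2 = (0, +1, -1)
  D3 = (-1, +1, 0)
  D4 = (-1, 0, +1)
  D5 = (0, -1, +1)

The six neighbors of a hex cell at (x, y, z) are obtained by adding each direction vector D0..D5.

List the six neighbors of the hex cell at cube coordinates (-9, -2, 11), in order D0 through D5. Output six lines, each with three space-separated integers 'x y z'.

Center: (-9, -2, 11). Add each direction:
  D0: (-9, -2, 11) + (1, -1, 0) = (-8, -3, 11)
  D1: (-9, -2, 11) + (1, 0, -1) = (-8, -2, 10)
  D2: (-9, -2, 11) + (0, 1, -1) = (-9, -1, 10)
  D3: (-9, -2, 11) + (-1, 1, 0) = (-10, -1, 11)
  D4: (-9, -2, 11) + (-1, 0, 1) = (-10, -2, 12)
  D5: (-9, -2, 11) + (0, -1, 1) = (-9, -3, 12)

Answer: -8 -3 11
-8 -2 10
-9 -1 10
-10 -1 11
-10 -2 12
-9 -3 12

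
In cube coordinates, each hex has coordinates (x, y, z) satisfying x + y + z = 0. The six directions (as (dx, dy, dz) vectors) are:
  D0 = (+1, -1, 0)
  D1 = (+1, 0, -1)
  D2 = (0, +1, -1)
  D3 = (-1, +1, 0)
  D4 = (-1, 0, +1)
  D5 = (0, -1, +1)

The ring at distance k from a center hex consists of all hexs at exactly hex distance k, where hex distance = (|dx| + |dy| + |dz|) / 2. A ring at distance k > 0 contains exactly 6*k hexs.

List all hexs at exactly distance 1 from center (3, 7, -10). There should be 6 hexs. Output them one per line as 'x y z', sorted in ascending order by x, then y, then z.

Walk ring at distance 1 from (3, 7, -10):
Start at center + D4*1 = (2, 7, -9)
  hex 0: (2, 7, -9)
  hex 1: (3, 6, -9)
  hex 2: (4, 6, -10)
  hex 3: (4, 7, -11)
  hex 4: (3, 8, -11)
  hex 5: (2, 8, -10)
Sorted: 6 hexes.

Answer: 2 7 -9
2 8 -10
3 6 -9
3 8 -11
4 6 -10
4 7 -11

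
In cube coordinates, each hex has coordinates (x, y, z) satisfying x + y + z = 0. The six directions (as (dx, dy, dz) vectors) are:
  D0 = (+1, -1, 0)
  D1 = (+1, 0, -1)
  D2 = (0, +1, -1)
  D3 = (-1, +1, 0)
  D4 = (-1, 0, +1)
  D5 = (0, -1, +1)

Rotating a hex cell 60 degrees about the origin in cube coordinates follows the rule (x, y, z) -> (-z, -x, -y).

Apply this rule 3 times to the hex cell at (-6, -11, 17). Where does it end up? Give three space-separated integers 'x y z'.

Start: (-6, -11, 17)
Step 1: (-6, -11, 17) -> (-(17), -(-6), -(-11)) = (-17, 6, 11)
Step 2: (-17, 6, 11) -> (-(11), -(-17), -(6)) = (-11, 17, -6)
Step 3: (-11, 17, -6) -> (-(-6), -(-11), -(17)) = (6, 11, -17)

Answer: 6 11 -17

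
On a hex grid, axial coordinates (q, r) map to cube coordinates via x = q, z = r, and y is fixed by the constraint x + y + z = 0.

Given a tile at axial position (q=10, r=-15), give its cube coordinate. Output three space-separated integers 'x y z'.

x = q = 10
z = r = -15
y = -x - z = -(10) - (-15) = 5

Answer: 10 5 -15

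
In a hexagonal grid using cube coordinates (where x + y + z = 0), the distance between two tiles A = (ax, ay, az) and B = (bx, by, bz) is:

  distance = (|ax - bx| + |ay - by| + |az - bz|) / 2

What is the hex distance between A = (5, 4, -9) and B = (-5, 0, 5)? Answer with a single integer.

|ax - bx| = |5 - (-5)| = 10
|ay - by| = |4 - 0| = 4
|az - bz| = |-9 - 5| = 14
distance = (10 + 4 + 14) / 2 = 28 / 2 = 14

Answer: 14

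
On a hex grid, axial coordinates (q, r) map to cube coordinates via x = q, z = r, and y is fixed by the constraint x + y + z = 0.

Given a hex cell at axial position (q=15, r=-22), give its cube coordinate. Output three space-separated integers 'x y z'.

Answer: 15 7 -22

Derivation:
x = q = 15
z = r = -22
y = -x - z = -(15) - (-22) = 7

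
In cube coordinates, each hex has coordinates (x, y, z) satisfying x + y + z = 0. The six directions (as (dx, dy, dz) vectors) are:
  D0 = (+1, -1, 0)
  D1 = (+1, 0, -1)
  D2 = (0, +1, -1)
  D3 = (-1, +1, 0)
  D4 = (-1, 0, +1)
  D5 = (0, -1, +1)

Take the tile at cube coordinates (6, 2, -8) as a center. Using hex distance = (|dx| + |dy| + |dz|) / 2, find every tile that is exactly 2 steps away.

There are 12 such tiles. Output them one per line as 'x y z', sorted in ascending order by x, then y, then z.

Walk ring at distance 2 from (6, 2, -8):
Start at center + D4*2 = (4, 2, -6)
  hex 0: (4, 2, -6)
  hex 1: (5, 1, -6)
  hex 2: (6, 0, -6)
  hex 3: (7, 0, -7)
  hex 4: (8, 0, -8)
  hex 5: (8, 1, -9)
  hex 6: (8, 2, -10)
  hex 7: (7, 3, -10)
  hex 8: (6, 4, -10)
  hex 9: (5, 4, -9)
  hex 10: (4, 4, -8)
  hex 11: (4, 3, -7)
Sorted: 12 hexes.

Answer: 4 2 -6
4 3 -7
4 4 -8
5 1 -6
5 4 -9
6 0 -6
6 4 -10
7 0 -7
7 3 -10
8 0 -8
8 1 -9
8 2 -10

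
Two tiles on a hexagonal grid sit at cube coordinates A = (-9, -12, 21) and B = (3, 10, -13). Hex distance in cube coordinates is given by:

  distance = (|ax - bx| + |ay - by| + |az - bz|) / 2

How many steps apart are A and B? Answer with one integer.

Answer: 34

Derivation:
|ax - bx| = |-9 - 3| = 12
|ay - by| = |-12 - 10| = 22
|az - bz| = |21 - (-13)| = 34
distance = (12 + 22 + 34) / 2 = 68 / 2 = 34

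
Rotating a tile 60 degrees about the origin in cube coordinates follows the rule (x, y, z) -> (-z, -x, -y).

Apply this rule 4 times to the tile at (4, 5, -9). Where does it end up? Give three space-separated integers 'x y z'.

Start: (4, 5, -9)
Step 1: (4, 5, -9) -> (-(-9), -(4), -(5)) = (9, -4, -5)
Step 2: (9, -4, -5) -> (-(-5), -(9), -(-4)) = (5, -9, 4)
Step 3: (5, -9, 4) -> (-(4), -(5), -(-9)) = (-4, -5, 9)
Step 4: (-4, -5, 9) -> (-(9), -(-4), -(-5)) = (-9, 4, 5)

Answer: -9 4 5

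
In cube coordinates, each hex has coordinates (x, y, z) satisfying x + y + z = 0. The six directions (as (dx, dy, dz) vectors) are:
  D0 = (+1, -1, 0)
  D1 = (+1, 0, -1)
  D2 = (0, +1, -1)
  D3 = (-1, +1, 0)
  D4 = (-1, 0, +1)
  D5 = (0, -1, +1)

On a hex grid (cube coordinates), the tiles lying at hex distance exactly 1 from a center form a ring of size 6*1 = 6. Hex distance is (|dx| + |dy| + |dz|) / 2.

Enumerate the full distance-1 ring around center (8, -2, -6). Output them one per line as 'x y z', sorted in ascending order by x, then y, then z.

Answer: 7 -2 -5
7 -1 -6
8 -3 -5
8 -1 -7
9 -3 -6
9 -2 -7

Derivation:
Walk ring at distance 1 from (8, -2, -6):
Start at center + D4*1 = (7, -2, -5)
  hex 0: (7, -2, -5)
  hex 1: (8, -3, -5)
  hex 2: (9, -3, -6)
  hex 3: (9, -2, -7)
  hex 4: (8, -1, -7)
  hex 5: (7, -1, -6)
Sorted: 6 hexes.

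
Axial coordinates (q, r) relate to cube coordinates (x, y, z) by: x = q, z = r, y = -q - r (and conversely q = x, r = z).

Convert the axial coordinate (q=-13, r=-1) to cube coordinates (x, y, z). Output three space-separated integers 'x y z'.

Answer: -13 14 -1

Derivation:
x = q = -13
z = r = -1
y = -x - z = -(-13) - (-1) = 14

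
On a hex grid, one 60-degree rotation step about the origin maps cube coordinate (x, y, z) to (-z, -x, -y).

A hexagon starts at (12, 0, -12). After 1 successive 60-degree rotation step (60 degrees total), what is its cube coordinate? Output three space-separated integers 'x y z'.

Answer: 12 -12 0

Derivation:
Start: (12, 0, -12)
Step 1: (12, 0, -12) -> (-(-12), -(12), -(0)) = (12, -12, 0)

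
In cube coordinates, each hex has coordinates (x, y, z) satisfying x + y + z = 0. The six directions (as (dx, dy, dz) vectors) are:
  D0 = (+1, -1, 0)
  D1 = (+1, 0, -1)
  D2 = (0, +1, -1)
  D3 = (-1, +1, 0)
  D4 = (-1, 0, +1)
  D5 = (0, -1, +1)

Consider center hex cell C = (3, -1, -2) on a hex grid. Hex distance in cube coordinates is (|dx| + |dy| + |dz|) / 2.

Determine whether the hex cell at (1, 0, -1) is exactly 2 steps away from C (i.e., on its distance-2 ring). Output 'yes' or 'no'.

|px - cx| = |1 - 3| = 2
|py - cy| = |0 - (-1)| = 1
|pz - cz| = |-1 - (-2)| = 1
distance = (2+1+1)/2 = 4/2 = 2
radius = 2; distance == radius -> yes

Answer: yes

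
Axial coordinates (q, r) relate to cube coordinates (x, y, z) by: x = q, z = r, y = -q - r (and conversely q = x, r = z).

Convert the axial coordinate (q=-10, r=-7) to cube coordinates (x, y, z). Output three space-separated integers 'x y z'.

Answer: -10 17 -7

Derivation:
x = q = -10
z = r = -7
y = -x - z = -(-10) - (-7) = 17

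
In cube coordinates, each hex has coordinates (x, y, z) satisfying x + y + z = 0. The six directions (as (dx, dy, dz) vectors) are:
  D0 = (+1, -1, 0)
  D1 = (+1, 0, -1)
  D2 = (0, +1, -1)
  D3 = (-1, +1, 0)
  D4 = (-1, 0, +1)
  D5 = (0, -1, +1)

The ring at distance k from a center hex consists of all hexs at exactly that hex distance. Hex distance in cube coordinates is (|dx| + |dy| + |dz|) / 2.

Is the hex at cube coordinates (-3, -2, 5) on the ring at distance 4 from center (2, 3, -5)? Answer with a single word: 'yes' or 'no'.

Answer: no

Derivation:
|px - cx| = |-3 - 2| = 5
|py - cy| = |-2 - 3| = 5
|pz - cz| = |5 - (-5)| = 10
distance = (5+5+10)/2 = 20/2 = 10
radius = 4; distance != radius -> no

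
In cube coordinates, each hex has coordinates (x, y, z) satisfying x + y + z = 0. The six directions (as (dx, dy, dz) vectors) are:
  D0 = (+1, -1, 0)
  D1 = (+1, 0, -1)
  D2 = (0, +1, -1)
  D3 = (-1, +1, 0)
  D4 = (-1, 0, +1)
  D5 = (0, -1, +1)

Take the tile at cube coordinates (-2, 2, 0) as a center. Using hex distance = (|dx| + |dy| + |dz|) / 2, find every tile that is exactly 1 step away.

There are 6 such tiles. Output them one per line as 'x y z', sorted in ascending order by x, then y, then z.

Walk ring at distance 1 from (-2, 2, 0):
Start at center + D4*1 = (-3, 2, 1)
  hex 0: (-3, 2, 1)
  hex 1: (-2, 1, 1)
  hex 2: (-1, 1, 0)
  hex 3: (-1, 2, -1)
  hex 4: (-2, 3, -1)
  hex 5: (-3, 3, 0)
Sorted: 6 hexes.

Answer: -3 2 1
-3 3 0
-2 1 1
-2 3 -1
-1 1 0
-1 2 -1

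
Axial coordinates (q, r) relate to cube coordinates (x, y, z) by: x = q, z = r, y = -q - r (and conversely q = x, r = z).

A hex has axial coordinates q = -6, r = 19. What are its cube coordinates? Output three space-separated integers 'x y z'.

Answer: -6 -13 19

Derivation:
x = q = -6
z = r = 19
y = -x - z = -(-6) - (19) = -13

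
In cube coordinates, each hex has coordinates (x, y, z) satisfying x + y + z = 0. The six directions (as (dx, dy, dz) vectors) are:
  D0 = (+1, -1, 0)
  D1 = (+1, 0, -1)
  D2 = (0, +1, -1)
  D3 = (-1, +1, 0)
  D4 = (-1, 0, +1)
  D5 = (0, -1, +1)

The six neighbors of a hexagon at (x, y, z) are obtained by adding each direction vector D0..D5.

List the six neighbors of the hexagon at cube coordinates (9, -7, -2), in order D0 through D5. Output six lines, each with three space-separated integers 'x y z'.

Center: (9, -7, -2). Add each direction:
  D0: (9, -7, -2) + (1, -1, 0) = (10, -8, -2)
  D1: (9, -7, -2) + (1, 0, -1) = (10, -7, -3)
  D2: (9, -7, -2) + (0, 1, -1) = (9, -6, -3)
  D3: (9, -7, -2) + (-1, 1, 0) = (8, -6, -2)
  D4: (9, -7, -2) + (-1, 0, 1) = (8, -7, -1)
  D5: (9, -7, -2) + (0, -1, 1) = (9, -8, -1)

Answer: 10 -8 -2
10 -7 -3
9 -6 -3
8 -6 -2
8 -7 -1
9 -8 -1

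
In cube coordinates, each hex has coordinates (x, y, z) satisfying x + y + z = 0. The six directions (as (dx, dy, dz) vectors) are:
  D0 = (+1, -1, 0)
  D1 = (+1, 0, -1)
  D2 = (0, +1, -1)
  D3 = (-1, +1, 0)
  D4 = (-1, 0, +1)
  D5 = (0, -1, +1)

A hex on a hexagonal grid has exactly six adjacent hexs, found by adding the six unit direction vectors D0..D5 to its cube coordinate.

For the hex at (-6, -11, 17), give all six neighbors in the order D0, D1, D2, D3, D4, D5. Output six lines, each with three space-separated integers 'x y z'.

Center: (-6, -11, 17). Add each direction:
  D0: (-6, -11, 17) + (1, -1, 0) = (-5, -12, 17)
  D1: (-6, -11, 17) + (1, 0, -1) = (-5, -11, 16)
  D2: (-6, -11, 17) + (0, 1, -1) = (-6, -10, 16)
  D3: (-6, -11, 17) + (-1, 1, 0) = (-7, -10, 17)
  D4: (-6, -11, 17) + (-1, 0, 1) = (-7, -11, 18)
  D5: (-6, -11, 17) + (0, -1, 1) = (-6, -12, 18)

Answer: -5 -12 17
-5 -11 16
-6 -10 16
-7 -10 17
-7 -11 18
-6 -12 18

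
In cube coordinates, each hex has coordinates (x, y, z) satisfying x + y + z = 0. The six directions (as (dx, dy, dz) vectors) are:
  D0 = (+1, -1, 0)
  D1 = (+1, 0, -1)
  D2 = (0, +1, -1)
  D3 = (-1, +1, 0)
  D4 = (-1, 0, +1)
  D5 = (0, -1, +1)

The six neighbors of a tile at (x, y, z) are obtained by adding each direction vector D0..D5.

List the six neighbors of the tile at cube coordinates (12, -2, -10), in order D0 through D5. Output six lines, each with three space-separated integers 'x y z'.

Answer: 13 -3 -10
13 -2 -11
12 -1 -11
11 -1 -10
11 -2 -9
12 -3 -9

Derivation:
Center: (12, -2, -10). Add each direction:
  D0: (12, -2, -10) + (1, -1, 0) = (13, -3, -10)
  D1: (12, -2, -10) + (1, 0, -1) = (13, -2, -11)
  D2: (12, -2, -10) + (0, 1, -1) = (12, -1, -11)
  D3: (12, -2, -10) + (-1, 1, 0) = (11, -1, -10)
  D4: (12, -2, -10) + (-1, 0, 1) = (11, -2, -9)
  D5: (12, -2, -10) + (0, -1, 1) = (12, -3, -9)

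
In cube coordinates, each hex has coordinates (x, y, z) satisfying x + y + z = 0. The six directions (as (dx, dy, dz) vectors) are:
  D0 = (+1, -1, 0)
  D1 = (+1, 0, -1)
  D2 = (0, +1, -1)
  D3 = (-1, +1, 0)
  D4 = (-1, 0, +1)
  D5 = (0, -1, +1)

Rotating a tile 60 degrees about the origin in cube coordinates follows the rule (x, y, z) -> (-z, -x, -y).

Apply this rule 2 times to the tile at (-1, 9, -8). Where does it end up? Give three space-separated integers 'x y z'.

Start: (-1, 9, -8)
Step 1: (-1, 9, -8) -> (-(-8), -(-1), -(9)) = (8, 1, -9)
Step 2: (8, 1, -9) -> (-(-9), -(8), -(1)) = (9, -8, -1)

Answer: 9 -8 -1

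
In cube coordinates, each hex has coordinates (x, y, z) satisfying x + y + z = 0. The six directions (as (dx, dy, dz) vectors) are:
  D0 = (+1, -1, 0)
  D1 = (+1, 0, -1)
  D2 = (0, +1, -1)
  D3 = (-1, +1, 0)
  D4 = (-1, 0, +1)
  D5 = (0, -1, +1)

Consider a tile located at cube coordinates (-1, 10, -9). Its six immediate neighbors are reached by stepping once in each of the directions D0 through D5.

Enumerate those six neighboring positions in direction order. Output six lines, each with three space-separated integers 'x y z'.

Answer: 0 9 -9
0 10 -10
-1 11 -10
-2 11 -9
-2 10 -8
-1 9 -8

Derivation:
Center: (-1, 10, -9). Add each direction:
  D0: (-1, 10, -9) + (1, -1, 0) = (0, 9, -9)
  D1: (-1, 10, -9) + (1, 0, -1) = (0, 10, -10)
  D2: (-1, 10, -9) + (0, 1, -1) = (-1, 11, -10)
  D3: (-1, 10, -9) + (-1, 1, 0) = (-2, 11, -9)
  D4: (-1, 10, -9) + (-1, 0, 1) = (-2, 10, -8)
  D5: (-1, 10, -9) + (0, -1, 1) = (-1, 9, -8)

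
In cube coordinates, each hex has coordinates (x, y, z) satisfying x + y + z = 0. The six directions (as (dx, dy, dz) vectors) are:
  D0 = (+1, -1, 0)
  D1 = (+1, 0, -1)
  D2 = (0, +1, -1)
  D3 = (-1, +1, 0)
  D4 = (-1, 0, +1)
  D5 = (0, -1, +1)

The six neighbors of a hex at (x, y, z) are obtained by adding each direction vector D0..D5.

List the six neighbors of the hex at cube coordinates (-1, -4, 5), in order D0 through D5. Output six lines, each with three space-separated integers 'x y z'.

Center: (-1, -4, 5). Add each direction:
  D0: (-1, -4, 5) + (1, -1, 0) = (0, -5, 5)
  D1: (-1, -4, 5) + (1, 0, -1) = (0, -4, 4)
  D2: (-1, -4, 5) + (0, 1, -1) = (-1, -3, 4)
  D3: (-1, -4, 5) + (-1, 1, 0) = (-2, -3, 5)
  D4: (-1, -4, 5) + (-1, 0, 1) = (-2, -4, 6)
  D5: (-1, -4, 5) + (0, -1, 1) = (-1, -5, 6)

Answer: 0 -5 5
0 -4 4
-1 -3 4
-2 -3 5
-2 -4 6
-1 -5 6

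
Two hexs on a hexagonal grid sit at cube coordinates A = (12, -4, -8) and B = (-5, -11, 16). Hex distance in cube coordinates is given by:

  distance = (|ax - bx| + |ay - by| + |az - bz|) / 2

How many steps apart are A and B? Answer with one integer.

Answer: 24

Derivation:
|ax - bx| = |12 - (-5)| = 17
|ay - by| = |-4 - (-11)| = 7
|az - bz| = |-8 - 16| = 24
distance = (17 + 7 + 24) / 2 = 48 / 2 = 24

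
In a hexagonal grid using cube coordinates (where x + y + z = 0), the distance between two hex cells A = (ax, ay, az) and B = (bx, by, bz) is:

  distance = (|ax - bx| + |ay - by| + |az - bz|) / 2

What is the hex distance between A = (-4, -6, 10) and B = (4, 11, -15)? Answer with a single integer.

Answer: 25

Derivation:
|ax - bx| = |-4 - 4| = 8
|ay - by| = |-6 - 11| = 17
|az - bz| = |10 - (-15)| = 25
distance = (8 + 17 + 25) / 2 = 50 / 2 = 25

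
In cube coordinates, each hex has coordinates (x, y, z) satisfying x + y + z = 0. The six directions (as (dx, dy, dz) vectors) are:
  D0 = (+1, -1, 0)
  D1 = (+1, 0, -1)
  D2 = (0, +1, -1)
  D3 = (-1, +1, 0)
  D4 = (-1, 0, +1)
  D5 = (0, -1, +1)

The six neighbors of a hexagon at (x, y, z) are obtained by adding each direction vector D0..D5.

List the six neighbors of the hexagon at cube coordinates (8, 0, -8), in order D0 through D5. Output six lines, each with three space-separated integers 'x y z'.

Answer: 9 -1 -8
9 0 -9
8 1 -9
7 1 -8
7 0 -7
8 -1 -7

Derivation:
Center: (8, 0, -8). Add each direction:
  D0: (8, 0, -8) + (1, -1, 0) = (9, -1, -8)
  D1: (8, 0, -8) + (1, 0, -1) = (9, 0, -9)
  D2: (8, 0, -8) + (0, 1, -1) = (8, 1, -9)
  D3: (8, 0, -8) + (-1, 1, 0) = (7, 1, -8)
  D4: (8, 0, -8) + (-1, 0, 1) = (7, 0, -7)
  D5: (8, 0, -8) + (0, -1, 1) = (8, -1, -7)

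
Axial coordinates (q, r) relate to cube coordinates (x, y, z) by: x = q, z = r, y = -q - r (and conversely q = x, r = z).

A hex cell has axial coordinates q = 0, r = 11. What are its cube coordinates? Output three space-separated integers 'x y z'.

Answer: 0 -11 11

Derivation:
x = q = 0
z = r = 11
y = -x - z = -(0) - (11) = -11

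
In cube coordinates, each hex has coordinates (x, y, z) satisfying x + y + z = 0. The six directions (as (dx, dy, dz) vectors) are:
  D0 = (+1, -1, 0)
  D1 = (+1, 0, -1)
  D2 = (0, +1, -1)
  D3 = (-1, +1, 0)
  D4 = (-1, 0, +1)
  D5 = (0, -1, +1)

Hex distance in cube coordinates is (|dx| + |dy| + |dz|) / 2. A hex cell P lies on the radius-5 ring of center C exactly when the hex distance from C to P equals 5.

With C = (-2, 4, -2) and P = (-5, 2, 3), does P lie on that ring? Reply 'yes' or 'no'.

|px - cx| = |-5 - (-2)| = 3
|py - cy| = |2 - 4| = 2
|pz - cz| = |3 - (-2)| = 5
distance = (3+2+5)/2 = 10/2 = 5
radius = 5; distance == radius -> yes

Answer: yes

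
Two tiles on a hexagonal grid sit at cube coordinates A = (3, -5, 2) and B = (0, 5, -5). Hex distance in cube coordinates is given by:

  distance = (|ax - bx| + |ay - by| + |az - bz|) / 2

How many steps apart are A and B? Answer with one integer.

Answer: 10

Derivation:
|ax - bx| = |3 - 0| = 3
|ay - by| = |-5 - 5| = 10
|az - bz| = |2 - (-5)| = 7
distance = (3 + 10 + 7) / 2 = 20 / 2 = 10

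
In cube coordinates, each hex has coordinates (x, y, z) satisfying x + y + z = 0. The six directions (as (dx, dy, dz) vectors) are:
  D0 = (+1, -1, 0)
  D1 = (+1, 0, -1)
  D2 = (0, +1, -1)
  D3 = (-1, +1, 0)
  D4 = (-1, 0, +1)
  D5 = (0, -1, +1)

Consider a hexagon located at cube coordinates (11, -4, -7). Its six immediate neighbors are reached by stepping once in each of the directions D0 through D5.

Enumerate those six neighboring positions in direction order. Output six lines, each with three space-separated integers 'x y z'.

Answer: 12 -5 -7
12 -4 -8
11 -3 -8
10 -3 -7
10 -4 -6
11 -5 -6

Derivation:
Center: (11, -4, -7). Add each direction:
  D0: (11, -4, -7) + (1, -1, 0) = (12, -5, -7)
  D1: (11, -4, -7) + (1, 0, -1) = (12, -4, -8)
  D2: (11, -4, -7) + (0, 1, -1) = (11, -3, -8)
  D3: (11, -4, -7) + (-1, 1, 0) = (10, -3, -7)
  D4: (11, -4, -7) + (-1, 0, 1) = (10, -4, -6)
  D5: (11, -4, -7) + (0, -1, 1) = (11, -5, -6)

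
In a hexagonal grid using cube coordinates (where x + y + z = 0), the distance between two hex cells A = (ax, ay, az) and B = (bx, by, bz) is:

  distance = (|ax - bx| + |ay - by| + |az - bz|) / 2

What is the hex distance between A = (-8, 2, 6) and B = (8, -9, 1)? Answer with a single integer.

|ax - bx| = |-8 - 8| = 16
|ay - by| = |2 - (-9)| = 11
|az - bz| = |6 - 1| = 5
distance = (16 + 11 + 5) / 2 = 32 / 2 = 16

Answer: 16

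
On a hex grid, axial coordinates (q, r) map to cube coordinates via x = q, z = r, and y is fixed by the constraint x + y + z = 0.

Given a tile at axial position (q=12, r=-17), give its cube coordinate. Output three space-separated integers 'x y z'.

Answer: 12 5 -17

Derivation:
x = q = 12
z = r = -17
y = -x - z = -(12) - (-17) = 5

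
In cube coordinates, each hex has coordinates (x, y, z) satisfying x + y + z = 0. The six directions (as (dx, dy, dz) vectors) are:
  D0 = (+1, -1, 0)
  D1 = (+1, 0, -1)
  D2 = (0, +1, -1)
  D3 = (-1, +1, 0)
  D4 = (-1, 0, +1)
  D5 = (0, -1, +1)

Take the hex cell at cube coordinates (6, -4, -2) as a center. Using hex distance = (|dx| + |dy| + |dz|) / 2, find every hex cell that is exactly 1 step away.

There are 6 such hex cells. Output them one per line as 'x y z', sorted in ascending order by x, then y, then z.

Answer: 5 -4 -1
5 -3 -2
6 -5 -1
6 -3 -3
7 -5 -2
7 -4 -3

Derivation:
Walk ring at distance 1 from (6, -4, -2):
Start at center + D4*1 = (5, -4, -1)
  hex 0: (5, -4, -1)
  hex 1: (6, -5, -1)
  hex 2: (7, -5, -2)
  hex 3: (7, -4, -3)
  hex 4: (6, -3, -3)
  hex 5: (5, -3, -2)
Sorted: 6 hexes.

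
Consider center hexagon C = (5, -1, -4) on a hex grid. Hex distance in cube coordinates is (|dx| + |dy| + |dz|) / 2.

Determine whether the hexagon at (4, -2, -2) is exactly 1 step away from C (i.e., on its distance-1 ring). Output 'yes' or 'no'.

|px - cx| = |4 - 5| = 1
|py - cy| = |-2 - (-1)| = 1
|pz - cz| = |-2 - (-4)| = 2
distance = (1+1+2)/2 = 4/2 = 2
radius = 1; distance != radius -> no

Answer: no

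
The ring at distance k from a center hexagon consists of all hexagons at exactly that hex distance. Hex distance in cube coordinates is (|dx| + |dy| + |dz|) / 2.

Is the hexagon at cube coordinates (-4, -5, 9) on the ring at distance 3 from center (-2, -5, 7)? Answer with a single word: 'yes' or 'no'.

Answer: no

Derivation:
|px - cx| = |-4 - (-2)| = 2
|py - cy| = |-5 - (-5)| = 0
|pz - cz| = |9 - 7| = 2
distance = (2+0+2)/2 = 4/2 = 2
radius = 3; distance != radius -> no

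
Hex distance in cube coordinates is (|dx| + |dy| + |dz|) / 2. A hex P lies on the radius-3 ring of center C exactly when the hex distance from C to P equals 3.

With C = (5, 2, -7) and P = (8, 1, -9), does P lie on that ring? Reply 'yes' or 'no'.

|px - cx| = |8 - 5| = 3
|py - cy| = |1 - 2| = 1
|pz - cz| = |-9 - (-7)| = 2
distance = (3+1+2)/2 = 6/2 = 3
radius = 3; distance == radius -> yes

Answer: yes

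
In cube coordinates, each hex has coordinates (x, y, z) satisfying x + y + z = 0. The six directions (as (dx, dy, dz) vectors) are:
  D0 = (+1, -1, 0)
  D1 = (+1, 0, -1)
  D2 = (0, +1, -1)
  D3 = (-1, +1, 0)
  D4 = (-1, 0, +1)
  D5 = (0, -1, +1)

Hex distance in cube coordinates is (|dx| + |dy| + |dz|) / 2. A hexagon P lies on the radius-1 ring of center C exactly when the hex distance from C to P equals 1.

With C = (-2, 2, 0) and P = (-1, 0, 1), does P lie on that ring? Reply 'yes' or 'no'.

|px - cx| = |-1 - (-2)| = 1
|py - cy| = |0 - 2| = 2
|pz - cz| = |1 - 0| = 1
distance = (1+2+1)/2 = 4/2 = 2
radius = 1; distance != radius -> no

Answer: no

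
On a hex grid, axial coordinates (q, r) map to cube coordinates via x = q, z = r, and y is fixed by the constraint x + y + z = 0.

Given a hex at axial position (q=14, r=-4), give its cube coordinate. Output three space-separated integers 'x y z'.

Answer: 14 -10 -4

Derivation:
x = q = 14
z = r = -4
y = -x - z = -(14) - (-4) = -10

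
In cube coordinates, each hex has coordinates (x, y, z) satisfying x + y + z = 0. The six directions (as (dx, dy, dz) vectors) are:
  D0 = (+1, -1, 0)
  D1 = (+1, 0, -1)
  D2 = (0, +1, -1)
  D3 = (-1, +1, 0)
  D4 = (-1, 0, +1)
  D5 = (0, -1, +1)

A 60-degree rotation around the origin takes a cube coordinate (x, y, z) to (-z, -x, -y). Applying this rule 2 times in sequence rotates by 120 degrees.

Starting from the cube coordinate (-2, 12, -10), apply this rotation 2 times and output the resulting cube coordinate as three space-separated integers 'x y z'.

Answer: 12 -10 -2

Derivation:
Start: (-2, 12, -10)
Step 1: (-2, 12, -10) -> (-(-10), -(-2), -(12)) = (10, 2, -12)
Step 2: (10, 2, -12) -> (-(-12), -(10), -(2)) = (12, -10, -2)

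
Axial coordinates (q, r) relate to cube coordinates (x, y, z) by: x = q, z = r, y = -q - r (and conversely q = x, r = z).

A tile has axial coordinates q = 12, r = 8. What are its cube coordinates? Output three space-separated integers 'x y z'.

Answer: 12 -20 8

Derivation:
x = q = 12
z = r = 8
y = -x - z = -(12) - (8) = -20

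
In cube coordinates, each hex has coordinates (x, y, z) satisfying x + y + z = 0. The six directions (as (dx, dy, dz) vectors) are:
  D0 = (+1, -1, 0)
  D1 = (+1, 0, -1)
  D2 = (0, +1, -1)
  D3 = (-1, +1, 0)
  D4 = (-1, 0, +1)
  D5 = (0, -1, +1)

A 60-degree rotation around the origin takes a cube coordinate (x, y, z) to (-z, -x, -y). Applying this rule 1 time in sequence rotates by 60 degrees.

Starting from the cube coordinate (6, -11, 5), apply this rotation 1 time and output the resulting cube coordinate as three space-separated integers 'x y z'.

Answer: -5 -6 11

Derivation:
Start: (6, -11, 5)
Step 1: (6, -11, 5) -> (-(5), -(6), -(-11)) = (-5, -6, 11)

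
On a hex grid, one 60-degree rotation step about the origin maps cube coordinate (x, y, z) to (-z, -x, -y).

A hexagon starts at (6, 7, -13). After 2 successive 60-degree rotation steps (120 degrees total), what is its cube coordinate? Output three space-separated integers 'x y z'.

Answer: 7 -13 6

Derivation:
Start: (6, 7, -13)
Step 1: (6, 7, -13) -> (-(-13), -(6), -(7)) = (13, -6, -7)
Step 2: (13, -6, -7) -> (-(-7), -(13), -(-6)) = (7, -13, 6)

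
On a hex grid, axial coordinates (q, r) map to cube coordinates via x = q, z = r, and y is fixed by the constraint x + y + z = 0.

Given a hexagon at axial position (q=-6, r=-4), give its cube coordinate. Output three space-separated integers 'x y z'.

Answer: -6 10 -4

Derivation:
x = q = -6
z = r = -4
y = -x - z = -(-6) - (-4) = 10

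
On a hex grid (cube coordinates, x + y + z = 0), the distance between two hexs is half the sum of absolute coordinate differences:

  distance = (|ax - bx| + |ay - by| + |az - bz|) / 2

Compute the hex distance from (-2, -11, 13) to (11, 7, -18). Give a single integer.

|ax - bx| = |-2 - 11| = 13
|ay - by| = |-11 - 7| = 18
|az - bz| = |13 - (-18)| = 31
distance = (13 + 18 + 31) / 2 = 62 / 2 = 31

Answer: 31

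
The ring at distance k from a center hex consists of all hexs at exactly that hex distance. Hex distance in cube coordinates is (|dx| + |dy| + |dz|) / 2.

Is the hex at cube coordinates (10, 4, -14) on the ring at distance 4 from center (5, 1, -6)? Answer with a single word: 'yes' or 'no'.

Answer: no

Derivation:
|px - cx| = |10 - 5| = 5
|py - cy| = |4 - 1| = 3
|pz - cz| = |-14 - (-6)| = 8
distance = (5+3+8)/2 = 16/2 = 8
radius = 4; distance != radius -> no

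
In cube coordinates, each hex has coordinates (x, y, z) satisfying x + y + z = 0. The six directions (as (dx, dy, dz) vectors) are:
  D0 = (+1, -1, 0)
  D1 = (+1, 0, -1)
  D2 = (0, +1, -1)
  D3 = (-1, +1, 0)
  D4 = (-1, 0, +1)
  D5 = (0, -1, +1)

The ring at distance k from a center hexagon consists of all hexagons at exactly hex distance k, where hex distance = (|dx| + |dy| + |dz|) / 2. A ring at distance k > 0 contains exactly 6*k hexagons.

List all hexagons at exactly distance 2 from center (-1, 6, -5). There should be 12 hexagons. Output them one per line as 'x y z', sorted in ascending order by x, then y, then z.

Answer: -3 6 -3
-3 7 -4
-3 8 -5
-2 5 -3
-2 8 -6
-1 4 -3
-1 8 -7
0 4 -4
0 7 -7
1 4 -5
1 5 -6
1 6 -7

Derivation:
Walk ring at distance 2 from (-1, 6, -5):
Start at center + D4*2 = (-3, 6, -3)
  hex 0: (-3, 6, -3)
  hex 1: (-2, 5, -3)
  hex 2: (-1, 4, -3)
  hex 3: (0, 4, -4)
  hex 4: (1, 4, -5)
  hex 5: (1, 5, -6)
  hex 6: (1, 6, -7)
  hex 7: (0, 7, -7)
  hex 8: (-1, 8, -7)
  hex 9: (-2, 8, -6)
  hex 10: (-3, 8, -5)
  hex 11: (-3, 7, -4)
Sorted: 12 hexes.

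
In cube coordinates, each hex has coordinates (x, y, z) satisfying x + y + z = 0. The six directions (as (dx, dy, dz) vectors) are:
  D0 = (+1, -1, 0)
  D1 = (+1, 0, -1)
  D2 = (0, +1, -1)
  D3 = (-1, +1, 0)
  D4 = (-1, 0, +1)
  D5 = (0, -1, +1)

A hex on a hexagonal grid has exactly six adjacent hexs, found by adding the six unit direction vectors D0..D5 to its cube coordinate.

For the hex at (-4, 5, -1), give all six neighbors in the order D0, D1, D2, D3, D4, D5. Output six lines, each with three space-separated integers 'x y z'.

Answer: -3 4 -1
-3 5 -2
-4 6 -2
-5 6 -1
-5 5 0
-4 4 0

Derivation:
Center: (-4, 5, -1). Add each direction:
  D0: (-4, 5, -1) + (1, -1, 0) = (-3, 4, -1)
  D1: (-4, 5, -1) + (1, 0, -1) = (-3, 5, -2)
  D2: (-4, 5, -1) + (0, 1, -1) = (-4, 6, -2)
  D3: (-4, 5, -1) + (-1, 1, 0) = (-5, 6, -1)
  D4: (-4, 5, -1) + (-1, 0, 1) = (-5, 5, 0)
  D5: (-4, 5, -1) + (0, -1, 1) = (-4, 4, 0)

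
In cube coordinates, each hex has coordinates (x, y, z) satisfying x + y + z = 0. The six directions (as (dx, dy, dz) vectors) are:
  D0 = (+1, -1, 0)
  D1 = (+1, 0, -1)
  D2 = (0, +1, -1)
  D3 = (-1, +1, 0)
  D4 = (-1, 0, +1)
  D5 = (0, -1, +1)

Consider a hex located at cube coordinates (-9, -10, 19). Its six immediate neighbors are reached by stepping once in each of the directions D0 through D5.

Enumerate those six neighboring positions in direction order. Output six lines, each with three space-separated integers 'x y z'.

Answer: -8 -11 19
-8 -10 18
-9 -9 18
-10 -9 19
-10 -10 20
-9 -11 20

Derivation:
Center: (-9, -10, 19). Add each direction:
  D0: (-9, -10, 19) + (1, -1, 0) = (-8, -11, 19)
  D1: (-9, -10, 19) + (1, 0, -1) = (-8, -10, 18)
  D2: (-9, -10, 19) + (0, 1, -1) = (-9, -9, 18)
  D3: (-9, -10, 19) + (-1, 1, 0) = (-10, -9, 19)
  D4: (-9, -10, 19) + (-1, 0, 1) = (-10, -10, 20)
  D5: (-9, -10, 19) + (0, -1, 1) = (-9, -11, 20)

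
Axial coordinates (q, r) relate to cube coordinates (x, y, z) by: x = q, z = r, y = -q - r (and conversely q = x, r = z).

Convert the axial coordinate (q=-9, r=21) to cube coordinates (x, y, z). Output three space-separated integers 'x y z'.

Answer: -9 -12 21

Derivation:
x = q = -9
z = r = 21
y = -x - z = -(-9) - (21) = -12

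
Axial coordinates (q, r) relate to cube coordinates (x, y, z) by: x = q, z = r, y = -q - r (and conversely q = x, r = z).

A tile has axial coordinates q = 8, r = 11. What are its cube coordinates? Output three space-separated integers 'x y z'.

Answer: 8 -19 11

Derivation:
x = q = 8
z = r = 11
y = -x - z = -(8) - (11) = -19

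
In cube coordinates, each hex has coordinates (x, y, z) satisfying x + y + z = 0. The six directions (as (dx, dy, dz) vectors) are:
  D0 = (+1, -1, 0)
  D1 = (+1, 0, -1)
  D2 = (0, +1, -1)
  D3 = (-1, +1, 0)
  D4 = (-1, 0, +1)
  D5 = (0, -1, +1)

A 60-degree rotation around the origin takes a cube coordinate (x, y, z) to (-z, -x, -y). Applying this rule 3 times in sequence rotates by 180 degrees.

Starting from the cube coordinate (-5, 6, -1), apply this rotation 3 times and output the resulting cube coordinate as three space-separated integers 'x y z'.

Answer: 5 -6 1

Derivation:
Start: (-5, 6, -1)
Step 1: (-5, 6, -1) -> (-(-1), -(-5), -(6)) = (1, 5, -6)
Step 2: (1, 5, -6) -> (-(-6), -(1), -(5)) = (6, -1, -5)
Step 3: (6, -1, -5) -> (-(-5), -(6), -(-1)) = (5, -6, 1)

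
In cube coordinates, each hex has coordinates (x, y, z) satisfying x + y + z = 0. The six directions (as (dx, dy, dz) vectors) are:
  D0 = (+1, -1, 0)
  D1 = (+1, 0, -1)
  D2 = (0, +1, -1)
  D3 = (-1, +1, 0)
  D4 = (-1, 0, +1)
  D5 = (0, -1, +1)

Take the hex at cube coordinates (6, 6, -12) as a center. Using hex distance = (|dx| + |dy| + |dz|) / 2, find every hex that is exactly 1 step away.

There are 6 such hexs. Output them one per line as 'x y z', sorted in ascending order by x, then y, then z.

Answer: 5 6 -11
5 7 -12
6 5 -11
6 7 -13
7 5 -12
7 6 -13

Derivation:
Walk ring at distance 1 from (6, 6, -12):
Start at center + D4*1 = (5, 6, -11)
  hex 0: (5, 6, -11)
  hex 1: (6, 5, -11)
  hex 2: (7, 5, -12)
  hex 3: (7, 6, -13)
  hex 4: (6, 7, -13)
  hex 5: (5, 7, -12)
Sorted: 6 hexes.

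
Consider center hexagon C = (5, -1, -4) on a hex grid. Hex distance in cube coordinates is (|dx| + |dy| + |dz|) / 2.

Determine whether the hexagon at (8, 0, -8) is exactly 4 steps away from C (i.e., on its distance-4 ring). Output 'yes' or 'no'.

Answer: yes

Derivation:
|px - cx| = |8 - 5| = 3
|py - cy| = |0 - (-1)| = 1
|pz - cz| = |-8 - (-4)| = 4
distance = (3+1+4)/2 = 8/2 = 4
radius = 4; distance == radius -> yes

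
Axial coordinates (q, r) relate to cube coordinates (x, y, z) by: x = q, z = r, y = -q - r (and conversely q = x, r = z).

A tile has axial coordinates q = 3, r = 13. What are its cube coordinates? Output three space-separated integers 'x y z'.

Answer: 3 -16 13

Derivation:
x = q = 3
z = r = 13
y = -x - z = -(3) - (13) = -16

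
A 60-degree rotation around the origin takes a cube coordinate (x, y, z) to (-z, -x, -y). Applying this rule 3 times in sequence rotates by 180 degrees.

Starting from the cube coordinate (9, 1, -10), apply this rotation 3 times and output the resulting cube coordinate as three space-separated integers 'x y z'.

Start: (9, 1, -10)
Step 1: (9, 1, -10) -> (-(-10), -(9), -(1)) = (10, -9, -1)
Step 2: (10, -9, -1) -> (-(-1), -(10), -(-9)) = (1, -10, 9)
Step 3: (1, -10, 9) -> (-(9), -(1), -(-10)) = (-9, -1, 10)

Answer: -9 -1 10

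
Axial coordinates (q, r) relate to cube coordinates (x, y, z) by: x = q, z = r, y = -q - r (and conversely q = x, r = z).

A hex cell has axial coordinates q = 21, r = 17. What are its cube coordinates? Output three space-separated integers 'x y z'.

Answer: 21 -38 17

Derivation:
x = q = 21
z = r = 17
y = -x - z = -(21) - (17) = -38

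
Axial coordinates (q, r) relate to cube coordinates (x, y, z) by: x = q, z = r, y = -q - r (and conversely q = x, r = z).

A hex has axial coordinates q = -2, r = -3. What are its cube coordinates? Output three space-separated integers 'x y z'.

x = q = -2
z = r = -3
y = -x - z = -(-2) - (-3) = 5

Answer: -2 5 -3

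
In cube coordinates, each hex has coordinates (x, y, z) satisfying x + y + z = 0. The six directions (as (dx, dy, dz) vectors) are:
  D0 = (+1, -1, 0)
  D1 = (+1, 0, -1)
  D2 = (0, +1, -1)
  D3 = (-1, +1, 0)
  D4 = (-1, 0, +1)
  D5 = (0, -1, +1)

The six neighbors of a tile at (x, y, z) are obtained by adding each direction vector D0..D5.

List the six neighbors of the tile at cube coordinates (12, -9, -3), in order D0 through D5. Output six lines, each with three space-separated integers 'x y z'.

Answer: 13 -10 -3
13 -9 -4
12 -8 -4
11 -8 -3
11 -9 -2
12 -10 -2

Derivation:
Center: (12, -9, -3). Add each direction:
  D0: (12, -9, -3) + (1, -1, 0) = (13, -10, -3)
  D1: (12, -9, -3) + (1, 0, -1) = (13, -9, -4)
  D2: (12, -9, -3) + (0, 1, -1) = (12, -8, -4)
  D3: (12, -9, -3) + (-1, 1, 0) = (11, -8, -3)
  D4: (12, -9, -3) + (-1, 0, 1) = (11, -9, -2)
  D5: (12, -9, -3) + (0, -1, 1) = (12, -10, -2)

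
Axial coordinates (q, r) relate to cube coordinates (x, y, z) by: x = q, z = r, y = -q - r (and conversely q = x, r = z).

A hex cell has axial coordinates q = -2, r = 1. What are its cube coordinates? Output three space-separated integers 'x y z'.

Answer: -2 1 1

Derivation:
x = q = -2
z = r = 1
y = -x - z = -(-2) - (1) = 1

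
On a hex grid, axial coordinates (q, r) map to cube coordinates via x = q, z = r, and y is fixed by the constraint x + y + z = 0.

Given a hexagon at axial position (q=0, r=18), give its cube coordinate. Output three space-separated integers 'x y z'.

Answer: 0 -18 18

Derivation:
x = q = 0
z = r = 18
y = -x - z = -(0) - (18) = -18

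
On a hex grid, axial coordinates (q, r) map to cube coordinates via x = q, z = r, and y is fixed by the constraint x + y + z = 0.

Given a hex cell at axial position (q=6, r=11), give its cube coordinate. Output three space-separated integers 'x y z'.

Answer: 6 -17 11

Derivation:
x = q = 6
z = r = 11
y = -x - z = -(6) - (11) = -17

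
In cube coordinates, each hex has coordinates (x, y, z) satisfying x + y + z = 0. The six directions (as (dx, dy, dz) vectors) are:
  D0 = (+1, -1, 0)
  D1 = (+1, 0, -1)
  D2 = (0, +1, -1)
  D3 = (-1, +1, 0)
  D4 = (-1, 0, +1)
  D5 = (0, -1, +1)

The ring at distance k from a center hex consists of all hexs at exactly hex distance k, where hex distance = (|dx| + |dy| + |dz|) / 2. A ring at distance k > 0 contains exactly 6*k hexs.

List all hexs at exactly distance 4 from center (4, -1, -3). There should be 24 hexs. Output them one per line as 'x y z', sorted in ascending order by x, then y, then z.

Answer: 0 -1 1
0 0 0
0 1 -1
0 2 -2
0 3 -3
1 -2 1
1 3 -4
2 -3 1
2 3 -5
3 -4 1
3 3 -6
4 -5 1
4 3 -7
5 -5 0
5 2 -7
6 -5 -1
6 1 -7
7 -5 -2
7 0 -7
8 -5 -3
8 -4 -4
8 -3 -5
8 -2 -6
8 -1 -7

Derivation:
Walk ring at distance 4 from (4, -1, -3):
Start at center + D4*4 = (0, -1, 1)
  hex 0: (0, -1, 1)
  hex 1: (1, -2, 1)
  hex 2: (2, -3, 1)
  hex 3: (3, -4, 1)
  hex 4: (4, -5, 1)
  hex 5: (5, -5, 0)
  hex 6: (6, -5, -1)
  hex 7: (7, -5, -2)
  hex 8: (8, -5, -3)
  hex 9: (8, -4, -4)
  hex 10: (8, -3, -5)
  hex 11: (8, -2, -6)
  hex 12: (8, -1, -7)
  hex 13: (7, 0, -7)
  hex 14: (6, 1, -7)
  hex 15: (5, 2, -7)
  hex 16: (4, 3, -7)
  hex 17: (3, 3, -6)
  hex 18: (2, 3, -5)
  hex 19: (1, 3, -4)
  hex 20: (0, 3, -3)
  hex 21: (0, 2, -2)
  hex 22: (0, 1, -1)
  hex 23: (0, 0, 0)
Sorted: 24 hexes.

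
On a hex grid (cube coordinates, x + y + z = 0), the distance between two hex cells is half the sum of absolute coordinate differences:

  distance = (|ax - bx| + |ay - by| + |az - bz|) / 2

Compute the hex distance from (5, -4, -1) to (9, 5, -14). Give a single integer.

|ax - bx| = |5 - 9| = 4
|ay - by| = |-4 - 5| = 9
|az - bz| = |-1 - (-14)| = 13
distance = (4 + 9 + 13) / 2 = 26 / 2 = 13

Answer: 13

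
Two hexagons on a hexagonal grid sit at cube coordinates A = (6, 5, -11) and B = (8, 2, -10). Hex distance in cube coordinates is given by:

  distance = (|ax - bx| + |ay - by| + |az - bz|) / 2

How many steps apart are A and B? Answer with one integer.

|ax - bx| = |6 - 8| = 2
|ay - by| = |5 - 2| = 3
|az - bz| = |-11 - (-10)| = 1
distance = (2 + 3 + 1) / 2 = 6 / 2 = 3

Answer: 3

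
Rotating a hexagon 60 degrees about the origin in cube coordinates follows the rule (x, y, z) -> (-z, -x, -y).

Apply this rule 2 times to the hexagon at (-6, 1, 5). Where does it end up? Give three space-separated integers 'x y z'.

Answer: 1 5 -6

Derivation:
Start: (-6, 1, 5)
Step 1: (-6, 1, 5) -> (-(5), -(-6), -(1)) = (-5, 6, -1)
Step 2: (-5, 6, -1) -> (-(-1), -(-5), -(6)) = (1, 5, -6)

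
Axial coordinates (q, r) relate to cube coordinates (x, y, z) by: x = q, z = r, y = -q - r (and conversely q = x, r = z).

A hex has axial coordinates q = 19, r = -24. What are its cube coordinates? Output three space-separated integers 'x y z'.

x = q = 19
z = r = -24
y = -x - z = -(19) - (-24) = 5

Answer: 19 5 -24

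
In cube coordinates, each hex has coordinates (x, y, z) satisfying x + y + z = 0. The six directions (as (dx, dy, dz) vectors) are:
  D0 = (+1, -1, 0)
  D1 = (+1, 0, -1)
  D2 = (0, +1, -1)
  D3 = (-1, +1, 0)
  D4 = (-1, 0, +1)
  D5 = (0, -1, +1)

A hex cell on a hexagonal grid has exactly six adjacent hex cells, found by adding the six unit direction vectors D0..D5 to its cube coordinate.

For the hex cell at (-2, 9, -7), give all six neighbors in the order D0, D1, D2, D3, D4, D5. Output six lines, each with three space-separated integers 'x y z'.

Answer: -1 8 -7
-1 9 -8
-2 10 -8
-3 10 -7
-3 9 -6
-2 8 -6

Derivation:
Center: (-2, 9, -7). Add each direction:
  D0: (-2, 9, -7) + (1, -1, 0) = (-1, 8, -7)
  D1: (-2, 9, -7) + (1, 0, -1) = (-1, 9, -8)
  D2: (-2, 9, -7) + (0, 1, -1) = (-2, 10, -8)
  D3: (-2, 9, -7) + (-1, 1, 0) = (-3, 10, -7)
  D4: (-2, 9, -7) + (-1, 0, 1) = (-3, 9, -6)
  D5: (-2, 9, -7) + (0, -1, 1) = (-2, 8, -6)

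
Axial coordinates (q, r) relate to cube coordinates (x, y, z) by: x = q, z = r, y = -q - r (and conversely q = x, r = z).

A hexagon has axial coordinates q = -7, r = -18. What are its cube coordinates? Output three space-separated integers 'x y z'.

Answer: -7 25 -18

Derivation:
x = q = -7
z = r = -18
y = -x - z = -(-7) - (-18) = 25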